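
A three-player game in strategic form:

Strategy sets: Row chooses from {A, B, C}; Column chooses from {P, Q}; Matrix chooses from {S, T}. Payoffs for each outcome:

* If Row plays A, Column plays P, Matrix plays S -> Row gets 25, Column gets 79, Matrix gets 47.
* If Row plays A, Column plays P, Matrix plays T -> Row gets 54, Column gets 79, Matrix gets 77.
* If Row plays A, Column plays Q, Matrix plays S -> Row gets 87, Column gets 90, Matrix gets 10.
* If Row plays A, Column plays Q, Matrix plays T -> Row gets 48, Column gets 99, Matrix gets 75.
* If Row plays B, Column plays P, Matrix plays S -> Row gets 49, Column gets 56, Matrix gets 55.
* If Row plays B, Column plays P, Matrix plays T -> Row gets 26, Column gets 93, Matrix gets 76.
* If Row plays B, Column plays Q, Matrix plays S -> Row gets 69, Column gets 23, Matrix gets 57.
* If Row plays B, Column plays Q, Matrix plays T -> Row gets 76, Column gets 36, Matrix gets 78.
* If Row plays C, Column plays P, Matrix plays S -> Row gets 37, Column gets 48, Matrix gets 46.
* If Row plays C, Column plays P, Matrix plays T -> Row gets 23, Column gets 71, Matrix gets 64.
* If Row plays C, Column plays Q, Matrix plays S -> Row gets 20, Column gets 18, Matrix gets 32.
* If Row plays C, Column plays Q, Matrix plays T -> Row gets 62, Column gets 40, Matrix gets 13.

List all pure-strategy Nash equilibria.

Row against (P, S): payoffs 25, 49, 37 → best response B.
Row against (P, T): payoffs 54, 26, 23 → best response A.
Row against (Q, S): payoffs 87, 69, 20 → best response A.
Row against (Q, T): payoffs 48, 76, 62 → best response B.
Column against (A, S): payoffs 79, 90 → best response Q.
Column against (A, T): payoffs 79, 99 → best response Q.
Column against (B, S): payoffs 56, 23 → best response P.
Column against (B, T): payoffs 93, 36 → best response P.
Column against (C, S): payoffs 48, 18 → best response P.
Column against (C, T): payoffs 71, 40 → best response P.
Matrix against (A, P): payoffs 47, 77 → best response T.
Matrix against (A, Q): payoffs 10, 75 → best response T.
Matrix against (B, P): payoffs 55, 76 → best response T.
Matrix against (B, Q): payoffs 57, 78 → best response T.
Matrix against (C, P): payoffs 46, 64 → best response T.
Matrix against (C, Q): payoffs 32, 13 → best response S.
No profile is a mutual best response for all players.

none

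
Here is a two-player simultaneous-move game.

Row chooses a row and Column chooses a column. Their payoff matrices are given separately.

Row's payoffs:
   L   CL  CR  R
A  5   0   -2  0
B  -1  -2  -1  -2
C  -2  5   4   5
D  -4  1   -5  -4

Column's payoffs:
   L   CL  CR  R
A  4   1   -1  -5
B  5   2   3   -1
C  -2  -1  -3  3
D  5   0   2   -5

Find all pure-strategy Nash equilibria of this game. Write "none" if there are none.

For each player, find the best response to each opponent profile; mutual best responses are the pure NE.
Row against L: payoffs 5, -1, -2, -4 → best response A.
Row against CL: payoffs 0, -2, 5, 1 → best response C.
Row against CR: payoffs -2, -1, 4, -5 → best response C.
Row against R: payoffs 0, -2, 5, -4 → best response C.
Column against A: payoffs 4, 1, -1, -5 → best response L.
Column against B: payoffs 5, 2, 3, -1 → best response L.
Column against C: payoffs -2, -1, -3, 3 → best response R.
Column against D: payoffs 5, 0, 2, -5 → best response L.
Mutual best responses: (A, L); (C, R).

(A, L), (C, R)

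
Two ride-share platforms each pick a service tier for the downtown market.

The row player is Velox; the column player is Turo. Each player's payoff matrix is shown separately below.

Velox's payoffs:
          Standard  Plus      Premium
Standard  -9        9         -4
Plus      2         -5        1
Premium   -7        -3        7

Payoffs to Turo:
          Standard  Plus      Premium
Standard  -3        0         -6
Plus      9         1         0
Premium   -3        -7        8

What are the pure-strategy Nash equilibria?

The pure Nash equilibria are (Standard, Plus), (Plus, Standard), (Premium, Premium).

(Standard, Standard): Velox can switch to Plus (-9 → 2). Not NE.
(Standard, Plus): Velox gets 9, best alternative -3; Turo gets 0, best alternative -3. No profitable deviation — NE.
(Standard, Premium): Velox can switch to Plus (-4 → 1). Not NE.
(Plus, Standard): Velox gets 2, best alternative -7; Turo gets 9, best alternative 1. No profitable deviation — NE.
(Plus, Plus): Velox can switch to Standard (-5 → 9). Not NE.
(Plus, Premium): Velox can switch to Premium (1 → 7). Not NE.
(Premium, Standard): Velox can switch to Plus (-7 → 2). Not NE.
(Premium, Plus): Velox can switch to Standard (-3 → 9). Not NE.
(Premium, Premium): Velox gets 7, best alternative 1; Turo gets 8, best alternative -3. No profitable deviation — NE.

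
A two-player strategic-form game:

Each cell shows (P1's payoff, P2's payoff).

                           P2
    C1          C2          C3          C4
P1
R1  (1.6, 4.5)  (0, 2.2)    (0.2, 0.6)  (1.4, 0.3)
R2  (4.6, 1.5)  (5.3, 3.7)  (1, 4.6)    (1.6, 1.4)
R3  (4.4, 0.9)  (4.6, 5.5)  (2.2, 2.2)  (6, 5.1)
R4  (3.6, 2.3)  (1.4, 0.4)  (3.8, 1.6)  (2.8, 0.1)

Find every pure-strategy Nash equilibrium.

There is no pure-strategy Nash equilibrium.

P1 against C1: payoffs 1.6, 4.6, 4.4, 3.6 → best response R2.
P1 against C2: payoffs 0, 5.3, 4.6, 1.4 → best response R2.
P1 against C3: payoffs 0.2, 1, 2.2, 3.8 → best response R4.
P1 against C4: payoffs 1.4, 1.6, 6, 2.8 → best response R3.
P2 against R1: payoffs 4.5, 2.2, 0.6, 0.3 → best response C1.
P2 against R2: payoffs 1.5, 3.7, 4.6, 1.4 → best response C3.
P2 against R3: payoffs 0.9, 5.5, 2.2, 5.1 → best response C2.
P2 against R4: payoffs 2.3, 0.4, 1.6, 0.1 → best response C1.
No profile is a mutual best response for all players.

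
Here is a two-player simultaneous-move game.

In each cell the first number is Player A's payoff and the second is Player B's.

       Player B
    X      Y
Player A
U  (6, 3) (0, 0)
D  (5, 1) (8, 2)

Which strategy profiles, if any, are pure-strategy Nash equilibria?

For each strategy profile, look for a profitable unilateral deviation.
(U, X): Player A gets 6, best alternative 5; Player B gets 3, best alternative 0. No profitable deviation — NE.
(U, Y): Player A can switch to D (0 → 8). Not NE.
(D, X): Player A can switch to U (5 → 6). Not NE.
(D, Y): Player A gets 8, best alternative 0; Player B gets 2, best alternative 1. No profitable deviation — NE.

The pure Nash equilibria are (U, X); (D, Y).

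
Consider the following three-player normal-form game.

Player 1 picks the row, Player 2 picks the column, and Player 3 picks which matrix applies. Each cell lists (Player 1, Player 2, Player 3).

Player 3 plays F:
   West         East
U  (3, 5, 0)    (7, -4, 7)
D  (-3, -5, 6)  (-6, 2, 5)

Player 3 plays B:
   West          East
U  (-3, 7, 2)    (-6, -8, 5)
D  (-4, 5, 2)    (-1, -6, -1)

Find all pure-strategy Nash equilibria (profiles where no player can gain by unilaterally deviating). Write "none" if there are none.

For each strategy profile, look for a profitable unilateral deviation.
(U, West, F): Player 3 can switch to B (0 → 2). Not NE.
(U, West, B): Player 1 gets -3, best alternative -4; Player 2 gets 7, best alternative -8; Player 3 gets 2, best alternative 0. No profitable deviation — NE.
(U, East, F): Player 2 can switch to West (-4 → 5). Not NE.
(U, East, B): Player 1 can switch to D (-6 → -1). Not NE.
(D, West, F): Player 1 can switch to U (-3 → 3). Not NE.
(D, West, B): Player 1 can switch to U (-4 → -3). Not NE.
(D, East, F): Player 1 can switch to U (-6 → 7). Not NE.
(D, East, B): Player 2 can switch to West (-6 → 5). Not NE.

Pure NE: (U, West, B)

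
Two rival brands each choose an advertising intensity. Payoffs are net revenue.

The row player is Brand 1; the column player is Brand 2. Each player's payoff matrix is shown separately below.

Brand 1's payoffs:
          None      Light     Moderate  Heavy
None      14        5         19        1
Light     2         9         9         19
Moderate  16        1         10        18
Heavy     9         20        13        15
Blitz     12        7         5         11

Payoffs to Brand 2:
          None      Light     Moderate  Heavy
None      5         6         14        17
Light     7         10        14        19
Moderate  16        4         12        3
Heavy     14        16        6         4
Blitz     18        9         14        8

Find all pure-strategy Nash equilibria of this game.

(Light, Heavy); (Moderate, None); (Heavy, Light)

Brand 1 against None: payoffs 14, 2, 16, 9, 12 → best response Moderate.
Brand 1 against Light: payoffs 5, 9, 1, 20, 7 → best response Heavy.
Brand 1 against Moderate: payoffs 19, 9, 10, 13, 5 → best response None.
Brand 1 against Heavy: payoffs 1, 19, 18, 15, 11 → best response Light.
Brand 2 against None: payoffs 5, 6, 14, 17 → best response Heavy.
Brand 2 against Light: payoffs 7, 10, 14, 19 → best response Heavy.
Brand 2 against Moderate: payoffs 16, 4, 12, 3 → best response None.
Brand 2 against Heavy: payoffs 14, 16, 6, 4 → best response Light.
Brand 2 against Blitz: payoffs 18, 9, 14, 8 → best response None.
Mutual best responses: (Light, Heavy); (Moderate, None); (Heavy, Light).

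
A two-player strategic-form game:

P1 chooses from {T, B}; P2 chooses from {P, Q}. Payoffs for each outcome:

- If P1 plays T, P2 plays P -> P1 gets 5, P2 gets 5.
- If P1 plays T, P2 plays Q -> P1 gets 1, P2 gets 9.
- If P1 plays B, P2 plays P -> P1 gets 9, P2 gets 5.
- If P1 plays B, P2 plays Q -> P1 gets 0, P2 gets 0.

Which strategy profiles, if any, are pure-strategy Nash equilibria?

P1 against P: payoffs 5, 9 → best response B.
P1 against Q: payoffs 1, 0 → best response T.
P2 against T: payoffs 5, 9 → best response Q.
P2 against B: payoffs 5, 0 → best response P.
Mutual best responses: (T, Q); (B, P).

Pure-strategy Nash equilibria: (T, Q) and (B, P)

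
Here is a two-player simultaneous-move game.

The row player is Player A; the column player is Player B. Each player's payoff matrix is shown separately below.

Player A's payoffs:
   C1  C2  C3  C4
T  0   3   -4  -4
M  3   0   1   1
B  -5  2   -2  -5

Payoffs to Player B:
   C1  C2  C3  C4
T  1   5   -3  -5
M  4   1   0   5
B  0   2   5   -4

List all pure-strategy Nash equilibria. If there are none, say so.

(T, C2), (M, C4)

Player A against C1: payoffs 0, 3, -5 → best response M.
Player A against C2: payoffs 3, 0, 2 → best response T.
Player A against C3: payoffs -4, 1, -2 → best response M.
Player A against C4: payoffs -4, 1, -5 → best response M.
Player B against T: payoffs 1, 5, -3, -5 → best response C2.
Player B against M: payoffs 4, 1, 0, 5 → best response C4.
Player B against B: payoffs 0, 2, 5, -4 → best response C3.
Mutual best responses: (T, C2); (M, C4).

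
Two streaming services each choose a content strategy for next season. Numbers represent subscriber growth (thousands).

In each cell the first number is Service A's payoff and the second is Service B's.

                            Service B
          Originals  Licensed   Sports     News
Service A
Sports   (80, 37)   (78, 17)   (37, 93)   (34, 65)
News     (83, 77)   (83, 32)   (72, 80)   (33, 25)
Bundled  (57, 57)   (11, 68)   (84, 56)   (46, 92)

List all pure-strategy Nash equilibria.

Service A against Originals: payoffs 80, 83, 57 → best response News.
Service A against Licensed: payoffs 78, 83, 11 → best response News.
Service A against Sports: payoffs 37, 72, 84 → best response Bundled.
Service A against News: payoffs 34, 33, 46 → best response Bundled.
Service B against Sports: payoffs 37, 17, 93, 65 → best response Sports.
Service B against News: payoffs 77, 32, 80, 25 → best response Sports.
Service B against Bundled: payoffs 57, 68, 56, 92 → best response News.
Mutual best responses: (Bundled, News).

Pure NE: (Bundled, News)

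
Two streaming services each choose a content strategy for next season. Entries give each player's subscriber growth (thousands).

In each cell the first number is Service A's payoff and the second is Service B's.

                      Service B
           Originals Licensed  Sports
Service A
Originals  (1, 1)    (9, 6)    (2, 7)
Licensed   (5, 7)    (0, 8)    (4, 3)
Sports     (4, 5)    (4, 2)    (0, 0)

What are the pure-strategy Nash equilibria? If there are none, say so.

For each player, find the best response to each opponent profile; mutual best responses are the pure NE.
Service A against Originals: payoffs 1, 5, 4 → best response Licensed.
Service A against Licensed: payoffs 9, 0, 4 → best response Originals.
Service A against Sports: payoffs 2, 4, 0 → best response Licensed.
Service B against Originals: payoffs 1, 6, 7 → best response Sports.
Service B against Licensed: payoffs 7, 8, 3 → best response Licensed.
Service B against Sports: payoffs 5, 2, 0 → best response Originals.
No profile is a mutual best response for all players.

This game has no pure Nash equilibrium.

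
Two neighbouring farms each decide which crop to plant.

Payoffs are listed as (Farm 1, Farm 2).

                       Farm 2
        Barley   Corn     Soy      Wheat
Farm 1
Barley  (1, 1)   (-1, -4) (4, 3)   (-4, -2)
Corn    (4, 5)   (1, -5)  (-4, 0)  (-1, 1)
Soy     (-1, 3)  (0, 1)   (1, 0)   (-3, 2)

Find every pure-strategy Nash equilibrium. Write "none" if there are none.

Check each profile: it is a Nash equilibrium iff no player can strictly gain by switching unilaterally.
(Barley, Barley): Farm 1 can switch to Corn (1 → 4). Not NE.
(Barley, Corn): Farm 1 can switch to Corn (-1 → 1). Not NE.
(Barley, Soy): Farm 1 gets 4, best alternative 1; Farm 2 gets 3, best alternative 1. No profitable deviation — NE.
(Barley, Wheat): Farm 1 can switch to Corn (-4 → -1). Not NE.
(Corn, Barley): Farm 1 gets 4, best alternative 1; Farm 2 gets 5, best alternative 1. No profitable deviation — NE.
(Corn, Corn): Farm 2 can switch to Barley (-5 → 5). Not NE.
(Corn, Soy): Farm 1 can switch to Barley (-4 → 4). Not NE.
(Corn, Wheat): Farm 2 can switch to Barley (1 → 5). Not NE.
(Soy, Barley): Farm 1 can switch to Barley (-1 → 1). Not NE.
(Soy, Corn): Farm 1 can switch to Corn (0 → 1). Not NE.
(Soy, Soy): Farm 1 can switch to Barley (1 → 4). Not NE.
(Soy, Wheat): Farm 1 can switch to Corn (-3 → -1). Not NE.

Pure-strategy Nash equilibria: (Barley, Soy), (Corn, Barley)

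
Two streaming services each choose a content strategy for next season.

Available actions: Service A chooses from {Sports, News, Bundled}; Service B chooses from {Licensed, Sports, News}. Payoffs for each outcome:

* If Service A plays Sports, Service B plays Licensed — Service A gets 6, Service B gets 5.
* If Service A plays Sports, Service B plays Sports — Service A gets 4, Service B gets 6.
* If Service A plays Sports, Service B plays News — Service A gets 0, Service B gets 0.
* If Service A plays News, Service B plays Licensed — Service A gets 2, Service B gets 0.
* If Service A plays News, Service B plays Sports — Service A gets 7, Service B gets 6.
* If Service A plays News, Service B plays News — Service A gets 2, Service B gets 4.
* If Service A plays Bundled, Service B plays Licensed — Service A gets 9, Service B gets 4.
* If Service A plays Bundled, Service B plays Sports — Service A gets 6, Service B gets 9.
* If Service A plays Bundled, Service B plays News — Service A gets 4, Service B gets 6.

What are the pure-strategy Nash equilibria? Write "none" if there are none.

Pure NE: (News, Sports)

(Sports, Licensed): Service A can switch to Bundled (6 → 9). Not NE.
(Sports, Sports): Service A can switch to News (4 → 7). Not NE.
(Sports, News): Service A can switch to News (0 → 2). Not NE.
(News, Licensed): Service A can switch to Sports (2 → 6). Not NE.
(News, Sports): Service A gets 7, best alternative 6; Service B gets 6, best alternative 4. No profitable deviation — NE.
(News, News): Service A can switch to Bundled (2 → 4). Not NE.
(Bundled, Licensed): Service B can switch to Sports (4 → 9). Not NE.
(Bundled, Sports): Service A can switch to News (6 → 7). Not NE.
(Bundled, News): Service B can switch to Sports (6 → 9). Not NE.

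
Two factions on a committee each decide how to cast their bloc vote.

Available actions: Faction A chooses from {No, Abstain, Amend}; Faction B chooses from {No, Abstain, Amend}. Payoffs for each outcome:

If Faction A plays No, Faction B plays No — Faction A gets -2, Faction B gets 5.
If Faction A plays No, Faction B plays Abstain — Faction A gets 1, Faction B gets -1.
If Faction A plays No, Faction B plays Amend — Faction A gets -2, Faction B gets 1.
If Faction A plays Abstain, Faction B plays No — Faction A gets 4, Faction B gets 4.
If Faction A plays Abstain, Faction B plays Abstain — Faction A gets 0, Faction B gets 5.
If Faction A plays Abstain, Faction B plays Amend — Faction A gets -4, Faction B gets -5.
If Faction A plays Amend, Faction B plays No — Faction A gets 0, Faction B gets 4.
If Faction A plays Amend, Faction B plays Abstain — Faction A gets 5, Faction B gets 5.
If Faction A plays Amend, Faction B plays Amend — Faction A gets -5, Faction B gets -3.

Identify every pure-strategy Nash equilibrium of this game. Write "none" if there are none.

The unique pure-strategy Nash equilibrium is (Amend, Abstain).

For each strategy profile, look for a profitable unilateral deviation.
(No, No): Faction A can switch to Abstain (-2 → 4). Not NE.
(No, Abstain): Faction A can switch to Amend (1 → 5). Not NE.
(No, Amend): Faction B can switch to No (1 → 5). Not NE.
(Abstain, No): Faction B can switch to Abstain (4 → 5). Not NE.
(Abstain, Abstain): Faction A can switch to No (0 → 1). Not NE.
(Abstain, Amend): Faction A can switch to No (-4 → -2). Not NE.
(Amend, No): Faction A can switch to Abstain (0 → 4). Not NE.
(Amend, Abstain): Faction A gets 5, best alternative 1; Faction B gets 5, best alternative 4. No profitable deviation — NE.
(Amend, Amend): Faction A can switch to No (-5 → -2). Not NE.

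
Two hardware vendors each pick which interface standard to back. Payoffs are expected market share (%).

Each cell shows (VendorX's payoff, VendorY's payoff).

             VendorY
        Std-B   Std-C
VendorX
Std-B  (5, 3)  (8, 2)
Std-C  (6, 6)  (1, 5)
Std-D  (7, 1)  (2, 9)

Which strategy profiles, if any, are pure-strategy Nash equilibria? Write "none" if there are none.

No pure-strategy Nash equilibrium.

Mark each player's best response to every combination of opponents' strategies; a profile where every player is best-responding is a pure Nash equilibrium.
VendorX against Std-B: payoffs 5, 6, 7 → best response Std-D.
VendorX against Std-C: payoffs 8, 1, 2 → best response Std-B.
VendorY against Std-B: payoffs 3, 2 → best response Std-B.
VendorY against Std-C: payoffs 6, 5 → best response Std-B.
VendorY against Std-D: payoffs 1, 9 → best response Std-C.
No profile is a mutual best response for all players.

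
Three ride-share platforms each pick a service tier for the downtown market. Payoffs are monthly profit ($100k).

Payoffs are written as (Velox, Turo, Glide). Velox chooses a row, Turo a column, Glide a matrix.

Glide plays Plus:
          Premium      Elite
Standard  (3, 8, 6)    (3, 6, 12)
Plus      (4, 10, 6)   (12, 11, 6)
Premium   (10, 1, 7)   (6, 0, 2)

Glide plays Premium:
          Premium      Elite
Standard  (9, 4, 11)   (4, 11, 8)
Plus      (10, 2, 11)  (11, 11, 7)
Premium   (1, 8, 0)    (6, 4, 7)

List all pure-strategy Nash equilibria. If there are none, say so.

Velox against (Premium, Plus): payoffs 3, 4, 10 → best response Premium.
Velox against (Premium, Premium): payoffs 9, 10, 1 → best response Plus.
Velox against (Elite, Plus): payoffs 3, 12, 6 → best response Plus.
Velox against (Elite, Premium): payoffs 4, 11, 6 → best response Plus.
Turo against (Standard, Plus): payoffs 8, 6 → best response Premium.
Turo against (Standard, Premium): payoffs 4, 11 → best response Elite.
Turo against (Plus, Plus): payoffs 10, 11 → best response Elite.
Turo against (Plus, Premium): payoffs 2, 11 → best response Elite.
Turo against (Premium, Plus): payoffs 1, 0 → best response Premium.
Turo against (Premium, Premium): payoffs 8, 4 → best response Premium.
Glide against (Standard, Premium): payoffs 6, 11 → best response Premium.
Glide against (Standard, Elite): payoffs 12, 8 → best response Plus.
Glide against (Plus, Premium): payoffs 6, 11 → best response Premium.
Glide against (Plus, Elite): payoffs 6, 7 → best response Premium.
Glide against (Premium, Premium): payoffs 7, 0 → best response Plus.
Glide against (Premium, Elite): payoffs 2, 7 → best response Premium.
Mutual best responses: (Plus, Elite, Premium); (Premium, Premium, Plus).

The pure Nash equilibria are (Plus, Elite, Premium), (Premium, Premium, Plus).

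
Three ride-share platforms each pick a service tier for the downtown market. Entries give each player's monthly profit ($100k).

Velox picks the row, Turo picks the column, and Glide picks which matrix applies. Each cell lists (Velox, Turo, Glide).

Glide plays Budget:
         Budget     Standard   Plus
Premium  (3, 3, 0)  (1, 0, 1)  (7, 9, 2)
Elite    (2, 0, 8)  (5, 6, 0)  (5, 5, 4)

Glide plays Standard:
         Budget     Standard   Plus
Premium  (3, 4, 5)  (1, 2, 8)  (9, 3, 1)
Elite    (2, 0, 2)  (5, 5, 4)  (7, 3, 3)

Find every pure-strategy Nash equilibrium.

(Premium, Budget, Budget): Turo can switch to Plus (3 → 9). Not NE.
(Premium, Budget, Standard): Velox gets 3, best alternative 2; Turo gets 4, best alternative 3; Glide gets 5, best alternative 0. No profitable deviation — NE.
(Premium, Standard, Budget): Velox can switch to Elite (1 → 5). Not NE.
(Premium, Standard, Standard): Velox can switch to Elite (1 → 5). Not NE.
(Premium, Plus, Budget): Velox gets 7, best alternative 5; Turo gets 9, best alternative 3; Glide gets 2, best alternative 1. No profitable deviation — NE.
(Premium, Plus, Standard): Turo can switch to Budget (3 → 4). Not NE.
(Elite, Budget, Budget): Velox can switch to Premium (2 → 3). Not NE.
(Elite, Budget, Standard): Velox can switch to Premium (2 → 3). Not NE.
(Elite, Standard, Budget): Glide can switch to Standard (0 → 4). Not NE.
(Elite, Standard, Standard): Velox gets 5, best alternative 1; Turo gets 5, best alternative 3; Glide gets 4, best alternative 0. No profitable deviation — NE.
(Elite, Plus, Budget): Velox can switch to Premium (5 → 7). Not NE.
(The remaining 1 profile has a profitable deviation by the same check.)

The pure Nash equilibria are (Premium, Budget, Standard); (Premium, Plus, Budget); (Elite, Standard, Standard).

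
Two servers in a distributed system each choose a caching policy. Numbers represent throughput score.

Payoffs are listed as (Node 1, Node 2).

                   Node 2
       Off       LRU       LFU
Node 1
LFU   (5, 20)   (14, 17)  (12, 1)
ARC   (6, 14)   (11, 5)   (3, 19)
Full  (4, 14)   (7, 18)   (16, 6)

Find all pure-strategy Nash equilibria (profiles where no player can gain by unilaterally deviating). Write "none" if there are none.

Mark each player's best response to every combination of opponents' strategies; a profile where every player is best-responding is a pure Nash equilibrium.
Node 1 against Off: payoffs 5, 6, 4 → best response ARC.
Node 1 against LRU: payoffs 14, 11, 7 → best response LFU.
Node 1 against LFU: payoffs 12, 3, 16 → best response Full.
Node 2 against LFU: payoffs 20, 17, 1 → best response Off.
Node 2 against ARC: payoffs 14, 5, 19 → best response LFU.
Node 2 against Full: payoffs 14, 18, 6 → best response LRU.
No profile is a mutual best response for all players.

No pure-strategy Nash equilibrium.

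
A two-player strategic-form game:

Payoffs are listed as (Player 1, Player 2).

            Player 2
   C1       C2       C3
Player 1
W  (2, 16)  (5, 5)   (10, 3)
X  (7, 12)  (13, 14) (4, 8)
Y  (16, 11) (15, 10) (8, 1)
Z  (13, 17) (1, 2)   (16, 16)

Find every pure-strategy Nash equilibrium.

Pure NE: (Y, C1)

(W, C1): Player 1 can switch to X (2 → 7). Not NE.
(W, C2): Player 1 can switch to X (5 → 13). Not NE.
(W, C3): Player 1 can switch to Z (10 → 16). Not NE.
(X, C1): Player 1 can switch to Y (7 → 16). Not NE.
(X, C2): Player 1 can switch to Y (13 → 15). Not NE.
(X, C3): Player 1 can switch to W (4 → 10). Not NE.
(Y, C1): Player 1 gets 16, best alternative 13; Player 2 gets 11, best alternative 10. No profitable deviation — NE.
(Y, C2): Player 2 can switch to C1 (10 → 11). Not NE.
(Y, C3): Player 1 can switch to W (8 → 10). Not NE.
(The remaining 3 profiles each have a profitable deviation by the same check.)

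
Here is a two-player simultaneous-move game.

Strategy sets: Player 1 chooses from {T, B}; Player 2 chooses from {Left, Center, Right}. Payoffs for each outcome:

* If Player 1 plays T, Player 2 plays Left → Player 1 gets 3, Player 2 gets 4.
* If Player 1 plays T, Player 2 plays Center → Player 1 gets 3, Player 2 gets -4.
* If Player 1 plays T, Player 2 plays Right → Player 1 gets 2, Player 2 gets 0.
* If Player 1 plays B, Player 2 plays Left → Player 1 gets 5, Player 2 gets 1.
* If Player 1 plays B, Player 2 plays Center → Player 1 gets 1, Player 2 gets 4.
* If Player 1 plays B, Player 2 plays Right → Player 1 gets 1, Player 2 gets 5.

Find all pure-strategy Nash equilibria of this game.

none

Player 1 against Left: payoffs 3, 5 → best response B.
Player 1 against Center: payoffs 3, 1 → best response T.
Player 1 against Right: payoffs 2, 1 → best response T.
Player 2 against T: payoffs 4, -4, 0 → best response Left.
Player 2 against B: payoffs 1, 4, 5 → best response Right.
No profile is a mutual best response for all players.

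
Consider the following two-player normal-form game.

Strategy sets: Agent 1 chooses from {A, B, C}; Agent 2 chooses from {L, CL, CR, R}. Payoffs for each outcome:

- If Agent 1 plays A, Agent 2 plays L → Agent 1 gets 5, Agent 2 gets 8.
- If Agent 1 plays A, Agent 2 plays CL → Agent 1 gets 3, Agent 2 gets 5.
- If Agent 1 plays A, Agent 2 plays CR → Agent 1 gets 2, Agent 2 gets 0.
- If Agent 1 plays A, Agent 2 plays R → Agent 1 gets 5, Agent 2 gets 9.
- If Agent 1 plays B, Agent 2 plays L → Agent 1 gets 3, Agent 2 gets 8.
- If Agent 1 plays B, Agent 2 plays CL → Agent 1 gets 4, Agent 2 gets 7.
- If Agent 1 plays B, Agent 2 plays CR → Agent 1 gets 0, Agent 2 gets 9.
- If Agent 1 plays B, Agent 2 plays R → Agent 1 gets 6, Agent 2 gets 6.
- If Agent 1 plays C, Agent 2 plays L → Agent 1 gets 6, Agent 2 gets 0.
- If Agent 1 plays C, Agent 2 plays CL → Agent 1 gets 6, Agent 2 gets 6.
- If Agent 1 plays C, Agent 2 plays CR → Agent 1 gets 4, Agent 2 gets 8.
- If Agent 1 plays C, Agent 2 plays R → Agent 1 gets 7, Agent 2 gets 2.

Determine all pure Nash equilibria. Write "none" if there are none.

(C, CR)

For each strategy profile, look for a profitable unilateral deviation.
(A, L): Agent 1 can switch to C (5 → 6). Not NE.
(A, CL): Agent 1 can switch to B (3 → 4). Not NE.
(A, CR): Agent 1 can switch to C (2 → 4). Not NE.
(A, R): Agent 1 can switch to B (5 → 6). Not NE.
(B, L): Agent 1 can switch to A (3 → 5). Not NE.
(B, CL): Agent 1 can switch to C (4 → 6). Not NE.
(B, CR): Agent 1 can switch to A (0 → 2). Not NE.
(B, R): Agent 1 can switch to C (6 → 7). Not NE.
(C, L): Agent 2 can switch to CL (0 → 6). Not NE.
(C, CL): Agent 2 can switch to CR (6 → 8). Not NE.
(C, CR): Agent 1 gets 4, best alternative 2; Agent 2 gets 8, best alternative 6. No profitable deviation — NE.
(The remaining 1 profile has a profitable deviation by the same check.)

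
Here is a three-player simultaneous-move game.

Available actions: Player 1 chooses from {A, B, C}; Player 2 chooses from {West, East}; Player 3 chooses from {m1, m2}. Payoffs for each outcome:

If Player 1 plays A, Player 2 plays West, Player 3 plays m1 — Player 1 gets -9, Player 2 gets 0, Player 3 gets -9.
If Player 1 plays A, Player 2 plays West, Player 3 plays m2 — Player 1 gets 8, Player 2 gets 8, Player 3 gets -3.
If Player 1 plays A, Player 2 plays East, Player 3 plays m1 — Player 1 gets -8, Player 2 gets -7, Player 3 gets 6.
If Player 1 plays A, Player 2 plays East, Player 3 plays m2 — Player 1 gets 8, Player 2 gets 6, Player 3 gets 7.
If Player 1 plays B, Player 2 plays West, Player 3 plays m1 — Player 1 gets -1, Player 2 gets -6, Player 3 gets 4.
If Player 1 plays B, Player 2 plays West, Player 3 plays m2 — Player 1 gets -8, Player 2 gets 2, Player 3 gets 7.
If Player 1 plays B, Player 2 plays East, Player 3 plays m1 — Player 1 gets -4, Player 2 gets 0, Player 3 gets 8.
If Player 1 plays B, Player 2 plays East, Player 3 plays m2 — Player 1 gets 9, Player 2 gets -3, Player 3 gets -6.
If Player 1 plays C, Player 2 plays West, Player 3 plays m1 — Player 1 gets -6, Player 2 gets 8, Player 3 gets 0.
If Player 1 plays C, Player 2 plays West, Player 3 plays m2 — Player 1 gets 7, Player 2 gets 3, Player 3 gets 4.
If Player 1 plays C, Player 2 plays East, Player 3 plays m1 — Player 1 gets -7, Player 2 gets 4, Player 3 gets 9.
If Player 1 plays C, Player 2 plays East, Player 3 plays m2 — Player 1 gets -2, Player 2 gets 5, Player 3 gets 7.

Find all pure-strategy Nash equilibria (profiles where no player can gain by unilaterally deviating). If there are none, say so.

The pure Nash equilibria are (A, West, m2), (B, East, m1).

(A, West, m1): Player 1 can switch to B (-9 → -1). Not NE.
(A, West, m2): Player 1 gets 8, best alternative 7; Player 2 gets 8, best alternative 6; Player 3 gets -3, best alternative -9. No profitable deviation — NE.
(A, East, m1): Player 1 can switch to B (-8 → -4). Not NE.
(A, East, m2): Player 1 can switch to B (8 → 9). Not NE.
(B, West, m1): Player 2 can switch to East (-6 → 0). Not NE.
(B, West, m2): Player 1 can switch to A (-8 → 8). Not NE.
(B, East, m1): Player 1 gets -4, best alternative -7; Player 2 gets 0, best alternative -6; Player 3 gets 8, best alternative -6. No profitable deviation — NE.
(B, East, m2): Player 2 can switch to West (-3 → 2). Not NE.
(C, West, m1): Player 1 can switch to B (-6 → -1). Not NE.
(C, West, m2): Player 1 can switch to A (7 → 8). Not NE.
(C, East, m1): Player 1 can switch to B (-7 → -4). Not NE.
(C, East, m2): Player 1 can switch to A (-2 → 8). Not NE.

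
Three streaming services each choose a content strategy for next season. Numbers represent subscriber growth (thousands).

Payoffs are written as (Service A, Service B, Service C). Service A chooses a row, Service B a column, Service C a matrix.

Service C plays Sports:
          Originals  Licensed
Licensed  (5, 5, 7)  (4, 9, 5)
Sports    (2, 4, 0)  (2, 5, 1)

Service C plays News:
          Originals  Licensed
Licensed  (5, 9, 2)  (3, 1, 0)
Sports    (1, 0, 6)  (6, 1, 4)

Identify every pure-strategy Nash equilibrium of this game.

For each player, find the best response to each opponent profile; mutual best responses are the pure NE.
Service A against (Originals, Sports): payoffs 5, 2 → best response Licensed.
Service A against (Originals, News): payoffs 5, 1 → best response Licensed.
Service A against (Licensed, Sports): payoffs 4, 2 → best response Licensed.
Service A against (Licensed, News): payoffs 3, 6 → best response Sports.
Service B against (Licensed, Sports): payoffs 5, 9 → best response Licensed.
Service B against (Licensed, News): payoffs 9, 1 → best response Originals.
Service B against (Sports, Sports): payoffs 4, 5 → best response Licensed.
Service B against (Sports, News): payoffs 0, 1 → best response Licensed.
Service C against (Licensed, Originals): payoffs 7, 2 → best response Sports.
Service C against (Licensed, Licensed): payoffs 5, 0 → best response Sports.
Service C against (Sports, Originals): payoffs 0, 6 → best response News.
Service C against (Sports, Licensed): payoffs 1, 4 → best response News.
Mutual best responses: (Licensed, Licensed, Sports); (Sports, Licensed, News).

(Licensed, Licensed, Sports) and (Sports, Licensed, News)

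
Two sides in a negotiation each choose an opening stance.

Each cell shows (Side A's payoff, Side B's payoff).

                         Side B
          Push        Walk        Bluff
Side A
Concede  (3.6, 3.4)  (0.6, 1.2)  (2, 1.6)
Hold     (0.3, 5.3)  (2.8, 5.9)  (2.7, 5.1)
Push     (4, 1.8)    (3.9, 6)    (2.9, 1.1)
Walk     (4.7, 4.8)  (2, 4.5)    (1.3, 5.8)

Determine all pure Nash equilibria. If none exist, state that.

Side A against Push: payoffs 3.6, 0.3, 4, 4.7 → best response Walk.
Side A against Walk: payoffs 0.6, 2.8, 3.9, 2 → best response Push.
Side A against Bluff: payoffs 2, 2.7, 2.9, 1.3 → best response Push.
Side B against Concede: payoffs 3.4, 1.2, 1.6 → best response Push.
Side B against Hold: payoffs 5.3, 5.9, 5.1 → best response Walk.
Side B against Push: payoffs 1.8, 6, 1.1 → best response Walk.
Side B against Walk: payoffs 4.8, 4.5, 5.8 → best response Bluff.
Mutual best responses: (Push, Walk).

The unique pure-strategy Nash equilibrium is (Push, Walk).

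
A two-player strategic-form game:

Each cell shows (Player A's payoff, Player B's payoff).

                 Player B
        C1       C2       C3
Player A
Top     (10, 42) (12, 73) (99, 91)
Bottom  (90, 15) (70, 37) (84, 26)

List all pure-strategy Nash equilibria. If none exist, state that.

Player A against C1: payoffs 10, 90 → best response Bottom.
Player A against C2: payoffs 12, 70 → best response Bottom.
Player A against C3: payoffs 99, 84 → best response Top.
Player B against Top: payoffs 42, 73, 91 → best response C3.
Player B against Bottom: payoffs 15, 37, 26 → best response C2.
Mutual best responses: (Top, C3); (Bottom, C2).

Pure-strategy Nash equilibria: (Top, C3), (Bottom, C2)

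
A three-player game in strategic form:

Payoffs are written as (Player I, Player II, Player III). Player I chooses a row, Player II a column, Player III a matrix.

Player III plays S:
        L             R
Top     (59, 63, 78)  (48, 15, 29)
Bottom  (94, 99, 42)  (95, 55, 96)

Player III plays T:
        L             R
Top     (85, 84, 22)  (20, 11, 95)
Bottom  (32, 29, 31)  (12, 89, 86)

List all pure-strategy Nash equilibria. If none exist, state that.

Player I against (L, S): payoffs 59, 94 → best response Bottom.
Player I against (L, T): payoffs 85, 32 → best response Top.
Player I against (R, S): payoffs 48, 95 → best response Bottom.
Player I against (R, T): payoffs 20, 12 → best response Top.
Player II against (Top, S): payoffs 63, 15 → best response L.
Player II against (Top, T): payoffs 84, 11 → best response L.
Player II against (Bottom, S): payoffs 99, 55 → best response L.
Player II against (Bottom, T): payoffs 29, 89 → best response R.
Player III against (Top, L): payoffs 78, 22 → best response S.
Player III against (Top, R): payoffs 29, 95 → best response T.
Player III against (Bottom, L): payoffs 42, 31 → best response S.
Player III against (Bottom, R): payoffs 96, 86 → best response S.
Mutual best responses: (Bottom, L, S).

The unique pure-strategy Nash equilibrium is (Bottom, L, S).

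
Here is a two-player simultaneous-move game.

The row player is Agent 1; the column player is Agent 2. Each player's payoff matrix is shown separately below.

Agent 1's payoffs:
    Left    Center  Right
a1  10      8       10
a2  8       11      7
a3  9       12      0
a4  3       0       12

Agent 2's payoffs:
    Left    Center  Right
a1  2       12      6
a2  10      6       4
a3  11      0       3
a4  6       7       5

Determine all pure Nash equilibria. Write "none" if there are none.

There is no pure-strategy Nash equilibrium.

Agent 1 against Left: payoffs 10, 8, 9, 3 → best response a1.
Agent 1 against Center: payoffs 8, 11, 12, 0 → best response a3.
Agent 1 against Right: payoffs 10, 7, 0, 12 → best response a4.
Agent 2 against a1: payoffs 2, 12, 6 → best response Center.
Agent 2 against a2: payoffs 10, 6, 4 → best response Left.
Agent 2 against a3: payoffs 11, 0, 3 → best response Left.
Agent 2 against a4: payoffs 6, 7, 5 → best response Center.
No profile is a mutual best response for all players.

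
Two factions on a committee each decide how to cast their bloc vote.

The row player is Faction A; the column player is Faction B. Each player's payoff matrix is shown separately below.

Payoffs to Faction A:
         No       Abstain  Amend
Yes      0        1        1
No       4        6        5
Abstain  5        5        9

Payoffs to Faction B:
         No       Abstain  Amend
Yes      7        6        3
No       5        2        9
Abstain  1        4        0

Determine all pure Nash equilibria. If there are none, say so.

No pure-strategy Nash equilibrium.

(Yes, No): Faction A can switch to No (0 → 4). Not NE.
(Yes, Abstain): Faction A can switch to No (1 → 6). Not NE.
(Yes, Amend): Faction A can switch to No (1 → 5). Not NE.
(No, No): Faction A can switch to Abstain (4 → 5). Not NE.
(No, Abstain): Faction B can switch to No (2 → 5). Not NE.
(No, Amend): Faction A can switch to Abstain (5 → 9). Not NE.
(Abstain, No): Faction B can switch to Abstain (1 → 4). Not NE.
(Abstain, Abstain): Faction A can switch to No (5 → 6). Not NE.
(Abstain, Amend): Faction B can switch to No (0 → 1). Not NE.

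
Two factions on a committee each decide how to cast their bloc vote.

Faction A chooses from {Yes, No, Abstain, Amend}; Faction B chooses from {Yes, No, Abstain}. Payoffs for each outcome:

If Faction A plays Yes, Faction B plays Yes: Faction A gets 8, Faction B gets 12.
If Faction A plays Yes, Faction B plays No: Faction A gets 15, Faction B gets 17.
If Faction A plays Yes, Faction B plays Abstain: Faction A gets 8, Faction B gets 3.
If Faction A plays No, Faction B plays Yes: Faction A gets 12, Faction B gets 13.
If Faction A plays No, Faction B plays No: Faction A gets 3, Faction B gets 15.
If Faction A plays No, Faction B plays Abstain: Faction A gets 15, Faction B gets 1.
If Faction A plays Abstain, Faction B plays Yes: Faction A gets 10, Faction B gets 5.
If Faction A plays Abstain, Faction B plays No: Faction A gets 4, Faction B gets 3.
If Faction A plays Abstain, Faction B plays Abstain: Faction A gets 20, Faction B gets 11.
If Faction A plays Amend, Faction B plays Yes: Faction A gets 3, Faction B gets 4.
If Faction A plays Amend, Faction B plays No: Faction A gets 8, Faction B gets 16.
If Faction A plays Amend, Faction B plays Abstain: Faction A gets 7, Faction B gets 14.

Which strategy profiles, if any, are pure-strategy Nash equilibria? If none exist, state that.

Pure-strategy Nash equilibria: (Yes, No) and (Abstain, Abstain)

Faction A against Yes: payoffs 8, 12, 10, 3 → best response No.
Faction A against No: payoffs 15, 3, 4, 8 → best response Yes.
Faction A against Abstain: payoffs 8, 15, 20, 7 → best response Abstain.
Faction B against Yes: payoffs 12, 17, 3 → best response No.
Faction B against No: payoffs 13, 15, 1 → best response No.
Faction B against Abstain: payoffs 5, 3, 11 → best response Abstain.
Faction B against Amend: payoffs 4, 16, 14 → best response No.
Mutual best responses: (Yes, No); (Abstain, Abstain).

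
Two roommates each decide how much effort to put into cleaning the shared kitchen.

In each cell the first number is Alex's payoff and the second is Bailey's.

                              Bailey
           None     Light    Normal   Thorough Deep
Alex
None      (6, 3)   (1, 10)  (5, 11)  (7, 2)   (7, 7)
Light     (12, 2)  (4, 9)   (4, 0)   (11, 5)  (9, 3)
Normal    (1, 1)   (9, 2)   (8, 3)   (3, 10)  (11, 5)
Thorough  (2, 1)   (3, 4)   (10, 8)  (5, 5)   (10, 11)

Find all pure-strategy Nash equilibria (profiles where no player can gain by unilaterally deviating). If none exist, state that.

This game has no pure Nash equilibrium.

Alex against None: payoffs 6, 12, 1, 2 → best response Light.
Alex against Light: payoffs 1, 4, 9, 3 → best response Normal.
Alex against Normal: payoffs 5, 4, 8, 10 → best response Thorough.
Alex against Thorough: payoffs 7, 11, 3, 5 → best response Light.
Alex against Deep: payoffs 7, 9, 11, 10 → best response Normal.
Bailey against None: payoffs 3, 10, 11, 2, 7 → best response Normal.
Bailey against Light: payoffs 2, 9, 0, 5, 3 → best response Light.
Bailey against Normal: payoffs 1, 2, 3, 10, 5 → best response Thorough.
Bailey against Thorough: payoffs 1, 4, 8, 5, 11 → best response Deep.
No profile is a mutual best response for all players.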